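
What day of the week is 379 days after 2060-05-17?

Tuesday

First find the weekday of May 17, 2060. Doomsday rule: the anchor day for the 2000s is Tuesday. For year 60: 60÷12 = 5 r 0, and 0÷4 = 0, so 5+0+0 = 5.
Tuesday + 5 ≡ Sunday — that's 2060's doomsday.
In May the doomsday date is May 9.
May 17 is 8 days after May 9; 8 mod 7 = 1, so Sunday + 1 = Monday.
379 mod 7 = 1, so 379 days after a Monday is Monday + 1 = Tuesday.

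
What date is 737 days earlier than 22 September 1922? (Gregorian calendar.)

September 15, 1920

−365 (one year) → Sep 22, 1921 (372 left).
−22 → Aug 31, 1921 (end of Aug, 31 days; 350 left).
−31 → Jul 31, 1921 (end of Jul, 31 days; 319 left).
−31 → Jun 30, 1921 (end of Jun, 30 days; 288 left).
−30 → May 31, 1921 (end of May, 31 days; 258 left).
−31 → Apr 30, 1921 (end of Apr, 30 days; 227 left).
−30 → Mar 31, 1921 (end of Mar, 31 days; 197 left).
−31 → Feb 28, 1921 (end of Feb, 28 days; 166 left).
−28 → Jan 31, 1921 (end of Jan, 31 days; 138 left).
−31 → Dec 31, 1920 (end of Dec, 31 days; 107 left).
−31 → Nov 30, 1920 (end of Nov, 30 days; 76 left).
−30 → Oct 31, 1920 (end of Oct, 31 days; 46 left).
−31 → Sep 30, 1920 (end of Sep, 30 days; 15 left).
−15 → Sep 15, 1920.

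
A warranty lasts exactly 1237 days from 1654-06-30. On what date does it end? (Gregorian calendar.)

November 18, 1657

+365 (one year) → Jun 30, 1655 (872 left).
+366 (one year; includes Feb 29, 1656) → Jun 30, 1656 (506 left).
+365 (one year) → Jun 30, 1657 (141 left).
Jun has 30 days: +1 → Jul 1, 1657 (140 left).
Jul has 31 days: +31 → Aug 1, 1657 (109 left).
Aug has 31 days: +31 → Sep 1, 1657 (78 left).
Sep has 30 days: +30 → Oct 1, 1657 (48 left).
Oct has 31 days: +31 → Nov 1, 1657 (17 left).
+17 → Nov 18, 1657.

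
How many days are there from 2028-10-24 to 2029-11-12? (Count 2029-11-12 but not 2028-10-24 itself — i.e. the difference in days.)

384

Oct 24, 2028 → Nov 24, 2028: 31 days (October has 31).
Nov 24, 2028 → Dec 24, 2028: 30 days (November has 30).
Dec 24, 2028 → Jan 24, 2029: 31 days (December has 31).
Jan 24, 2029 → Feb 24, 2029: 31 days (January has 31).
Feb 24, 2029 → Mar 24, 2029: 28 days (February has 28).
Mar 24, 2029 → Apr 24, 2029: 31 days (March has 31).
Apr 24, 2029 → May 24, 2029: 30 days (April has 30).
May 24, 2029 → Jun 24, 2029: 31 days (May has 31).
Jun 24, 2029 → Jul 24, 2029: 30 days (June has 30).
Jul 24, 2029 → Aug 24, 2029: 31 days (July has 31).
Aug 24, 2029 → Sep 24, 2029: 31 days (August has 31).
Sep 24, 2029 → Oct 24, 2029: 30 days (September has 30).
Oct 24, 2029 → Nov 12, 2029: 19 days.
Total: 384 days.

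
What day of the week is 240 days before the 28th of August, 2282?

Saturday

Aug 28, 2282 is a Monday.
240 mod 7 = 2, so 240 days before a Monday is Monday − 2 = Saturday.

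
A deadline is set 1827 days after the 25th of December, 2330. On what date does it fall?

+365 (one year) → Dec 25, 2331 (1462 left).
+366 (one year; includes Feb 29, 2332) → Dec 25, 2332 (1096 left).
+365 (one year) → Dec 25, 2333 (731 left).
+365 (one year) → Dec 25, 2334 (366 left).
Dec has 31 days: +7 → Jan 1, 2335 (359 left).
Jan has 31 days: +31 → Feb 1, 2335 (328 left).
Feb has 28 days: +28 → Mar 1, 2335 (300 left).
Mar has 31 days: +31 → Apr 1, 2335 (269 left).
Apr has 30 days: +30 → May 1, 2335 (239 left).
May has 31 days: +31 → Jun 1, 2335 (208 left).
Jun has 30 days: +30 → Jul 1, 2335 (178 left).
Jul has 31 days: +31 → Aug 1, 2335 (147 left).
Aug has 31 days: +31 → Sep 1, 2335 (116 left).
Sep has 30 days: +30 → Oct 1, 2335 (86 left).
Oct has 31 days: +31 → Nov 1, 2335 (55 left).
Nov has 30 days: +30 → Dec 1, 2335 (25 left).
+25 → Dec 26, 2335.

December 26, 2335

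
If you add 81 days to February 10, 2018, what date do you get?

May 2, 2018

Feb has 28 days: +19 → Mar 1, 2018 (62 left).
Mar has 31 days: +31 → Apr 1, 2018 (31 left).
Apr has 30 days: +30 → May 1, 2018 (1 left).
+1 → May 2, 2018.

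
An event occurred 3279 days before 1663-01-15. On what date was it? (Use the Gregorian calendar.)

−365 (one year) → Jan 15, 1662 (2914 left).
−365 (one year) → Jan 15, 1661 (2549 left).
−366 (one year; includes Feb 29, 1660) → Jan 15, 1660 (2183 left).
−365 (one year) → Jan 15, 1659 (1818 left).
−365 (one year) → Jan 15, 1658 (1453 left).
−365 (one year) → Jan 15, 1657 (1088 left).
−366 (one year; includes Feb 29, 1656) → Jan 15, 1656 (722 left).
−365 (one year) → Jan 15, 1655 (357 left).
−15 → Dec 31, 1654 (end of Dec, 31 days; 342 left).
−31 → Nov 30, 1654 (end of Nov, 30 days; 311 left).
−30 → Oct 31, 1654 (end of Oct, 31 days; 281 left).
−31 → Sep 30, 1654 (end of Sep, 30 days; 250 left).
−30 → Aug 31, 1654 (end of Aug, 31 days; 220 left).
−31 → Jul 31, 1654 (end of Jul, 31 days; 189 left).
−31 → Jun 30, 1654 (end of Jun, 30 days; 158 left).
−30 → May 31, 1654 (end of May, 31 days; 128 left).
−31 → Apr 30, 1654 (end of Apr, 30 days; 97 left).
−30 → Mar 31, 1654 (end of Mar, 31 days; 67 left).
−31 → Feb 28, 1654 (end of Feb, 28 days; 36 left).
−28 → Jan 31, 1654 (end of Jan, 31 days; 8 left).
−8 → Jan 23, 1654.

January 23, 1654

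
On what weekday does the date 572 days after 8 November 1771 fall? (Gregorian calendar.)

Wednesday

Nov 8, 1771 is a Friday.
572 mod 7 = 5, so 572 days after a Friday is Friday + 5 = Wednesday.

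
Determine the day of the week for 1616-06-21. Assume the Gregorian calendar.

Doomsday rule: the anchor day for the 1600s is Tuesday. For year 16: 16÷12 = 1 r 4, and 4÷4 = 1, so 1+4+1 = 6.
Tuesday + 6 ≡ Monday — that's 1616's doomsday.
In June the doomsday date is Jun 6.
Jun 21 is 15 days after Jun 6; 15 mod 7 = 1, so Monday + 1 = Tuesday.

Tuesday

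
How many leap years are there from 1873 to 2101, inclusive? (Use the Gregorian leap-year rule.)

55

Multiples of 4 in [1873,2101]: 57.
Of those, multiples of 100: 3 (not leap unless ÷400).
Multiples of 400: 1.
Leap years = 57 − 3 + 1 = 55.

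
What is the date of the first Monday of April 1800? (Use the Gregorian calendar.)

April 1, 1800 is a Tuesday.
The first Monday is therefore April 7 (6 days later).

April 7, 1800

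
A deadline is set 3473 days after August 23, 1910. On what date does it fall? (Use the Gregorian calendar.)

February 25, 1920

+365 (one year) → Aug 23, 1911 (3108 left).
+366 (one year; includes Feb 29, 1912) → Aug 23, 1912 (2742 left).
+365 (one year) → Aug 23, 1913 (2377 left).
+365 (one year) → Aug 23, 1914 (2012 left).
+365 (one year) → Aug 23, 1915 (1647 left).
+366 (one year; includes Feb 29, 1916) → Aug 23, 1916 (1281 left).
+365 (one year) → Aug 23, 1917 (916 left).
+365 (one year) → Aug 23, 1918 (551 left).
+365 (one year) → Aug 23, 1919 (186 left).
Aug has 31 days: +9 → Sep 1, 1919 (177 left).
Sep has 30 days: +30 → Oct 1, 1919 (147 left).
Oct has 31 days: +31 → Nov 1, 1919 (116 left).
Nov has 30 days: +30 → Dec 1, 1919 (86 left).
Dec has 31 days: +31 → Jan 1, 1920 (55 left).
Jan has 31 days: +31 → Feb 1, 1920 (24 left).
+24 → Feb 25, 1920.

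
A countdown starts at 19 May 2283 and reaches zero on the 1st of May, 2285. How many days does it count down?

713

May 19, 2283 → May 19, 2284: 366 days (Feb 29, 2284 is in that span).
May 19, 2284 → Jun 19, 2284: 31 days (May has 31).
Jun 19, 2284 → Jul 19, 2284: 30 days (June has 30).
Jul 19, 2284 → Aug 19, 2284: 31 days (July has 31).
Aug 19, 2284 → Sep 19, 2284: 31 days (August has 31).
Sep 19, 2284 → Oct 19, 2284: 30 days (September has 30).
Oct 19, 2284 → Nov 19, 2284: 31 days (October has 31).
Nov 19, 2284 → Dec 19, 2284: 30 days (November has 30).
Dec 19, 2284 → Jan 19, 2285: 31 days (December has 31).
Jan 19, 2285 → Feb 19, 2285: 31 days (January has 31).
Feb 19, 2285 → Mar 19, 2285: 28 days (February has 28).
Mar 19, 2285 → Apr 19, 2285: 31 days (March has 31).
Apr 19, 2285 → May 1, 2285: 12 days.
Total: 713 days.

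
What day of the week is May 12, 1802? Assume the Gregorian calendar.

Wednesday

Doomsday rule: the anchor day for the 1800s is Friday. For year 02: 2÷12 = 0 r 2, and 2÷4 = 0, so 0+2+0 = 2.
Friday + 2 ≡ Sunday — that's 1802's doomsday.
In May the doomsday date is May 9.
May 12 is 3 days after May 9; 3 mod 7 = 3, so Sunday + 3 = Wednesday.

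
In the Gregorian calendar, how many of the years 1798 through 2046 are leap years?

60

Multiples of 4 in [1798,2046]: 62.
Of those, multiples of 100: 3 (not leap unless ÷400).
Multiples of 400: 1.
Leap years = 62 − 3 + 1 = 60.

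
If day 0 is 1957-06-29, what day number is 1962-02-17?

Jun 29, 1957 → Jun 29, 1958: 365 days.
Jun 29, 1958 → Jun 29, 1959: 365 days.
Jun 29, 1959 → Jun 29, 1960: 366 days (Feb 29, 1960 is in that span).
Jun 29, 1960 → Jun 29, 1961: 365 days.
Jun 29, 1961 → Jul 29, 1961: 30 days (June has 30).
Jul 29, 1961 → Aug 29, 1961: 31 days (July has 31).
Aug 29, 1961 → Sep 29, 1961: 31 days (August has 31).
Sep 29, 1961 → Oct 29, 1961: 30 days (September has 30).
Oct 29, 1961 → Nov 29, 1961: 31 days (October has 31).
Nov 29, 1961 → Dec 29, 1961: 30 days (November has 30).
Dec 29, 1961 → Jan 29, 1962: 31 days (December has 31).
Jan 29, 1962 → Feb 17, 1962: 19 days.
Total: 1694 days.

1694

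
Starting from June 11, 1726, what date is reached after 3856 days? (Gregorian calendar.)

+365 (one year) → Jun 11, 1727 (3491 left).
+366 (one year; includes Feb 29, 1728) → Jun 11, 1728 (3125 left).
+365 (one year) → Jun 11, 1729 (2760 left).
+365 (one year) → Jun 11, 1730 (2395 left).
+365 (one year) → Jun 11, 1731 (2030 left).
+366 (one year; includes Feb 29, 1732) → Jun 11, 1732 (1664 left).
+365 (one year) → Jun 11, 1733 (1299 left).
+365 (one year) → Jun 11, 1734 (934 left).
+365 (one year) → Jun 11, 1735 (569 left).
+366 (one year; includes Feb 29, 1736) → Jun 11, 1736 (203 left).
Jun has 30 days: +20 → Jul 1, 1736 (183 left).
Jul has 31 days: +31 → Aug 1, 1736 (152 left).
Aug has 31 days: +31 → Sep 1, 1736 (121 left).
Sep has 30 days: +30 → Oct 1, 1736 (91 left).
Oct has 31 days: +31 → Nov 1, 1736 (60 left).
Nov has 30 days: +30 → Dec 1, 1736 (30 left).
+30 → Dec 31, 1736.

December 31, 1736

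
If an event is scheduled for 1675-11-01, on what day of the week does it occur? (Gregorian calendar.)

Friday

Doomsday rule: the anchor day for the 1600s is Tuesday. For year 75: 75÷12 = 6 r 3, and 3÷4 = 0, so 6+3+0 = 9.
Tuesday + 9 ≡ Thursday — that's 1675's doomsday.
In November the doomsday date is Nov 7.
Nov 1 is 6 days before Nov 7; 6 mod 7 = 6, so Thursday − 6 = Friday.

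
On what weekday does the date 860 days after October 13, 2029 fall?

Oct 13, 2029 is a Saturday.
860 mod 7 = 6, so 860 days after a Saturday is Saturday + 6 = Friday.

Friday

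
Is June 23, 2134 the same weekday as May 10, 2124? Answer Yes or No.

Yes

From May 10, 2124 to Jun 23, 2134 is 3696 days.
3696 mod 7 = 0, so they are the same weekday.
(May 10, 2124 is a Wednesday; Jun 23, 2134 is a Wednesday.)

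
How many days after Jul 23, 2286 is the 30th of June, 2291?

1803

Jul 23, 2286 → Jul 23, 2287: 365 days.
Jul 23, 2287 → Jul 23, 2288: 366 days (Feb 29, 2288 is in that span).
Jul 23, 2288 → Jul 23, 2289: 365 days.
Jul 23, 2289 → Jul 23, 2290: 365 days.
Jul 23, 2290 → Aug 23, 2290: 31 days (July has 31).
Aug 23, 2290 → Sep 23, 2290: 31 days (August has 31).
Sep 23, 2290 → Oct 23, 2290: 30 days (September has 30).
Oct 23, 2290 → Nov 23, 2290: 31 days (October has 31).
Nov 23, 2290 → Dec 23, 2290: 30 days (November has 30).
Dec 23, 2290 → Jan 23, 2291: 31 days (December has 31).
Jan 23, 2291 → Feb 23, 2291: 31 days (January has 31).
Feb 23, 2291 → Mar 23, 2291: 28 days (February has 28).
Mar 23, 2291 → Apr 23, 2291: 31 days (March has 31).
Apr 23, 2291 → May 23, 2291: 30 days (April has 30).
May 23, 2291 → Jun 23, 2291: 31 days (May has 31).
Jun 23, 2291 → Jun 30, 2291: 7 days.
Total: 1803 days.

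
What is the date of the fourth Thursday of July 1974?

July 25, 1974

July 1, 1974 is a Monday.
The first Thursday is therefore July 4 (3 days later).
The fourth Thursday is 4 + 3×7 = July 25.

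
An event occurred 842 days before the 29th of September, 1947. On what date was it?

June 9, 1945

−365 (one year) → Sep 29, 1946 (477 left).
−365 (one year) → Sep 29, 1945 (112 left).
−29 → Aug 31, 1945 (end of Aug, 31 days; 83 left).
−31 → Jul 31, 1945 (end of Jul, 31 days; 52 left).
−31 → Jun 30, 1945 (end of Jun, 30 days; 21 left).
−21 → Jun 9, 1945.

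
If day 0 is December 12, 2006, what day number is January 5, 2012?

Dec 12, 2006 → Dec 12, 2007: 365 days.
Dec 12, 2007 → Dec 12, 2008: 366 days (Feb 29, 2008 is in that span).
Dec 12, 2008 → Dec 12, 2009: 365 days.
Dec 12, 2009 → Dec 12, 2010: 365 days.
Dec 12, 2010 → Jan 12, 2011: 31 days (December has 31).
Jan 12, 2011 → Feb 12, 2011: 31 days (January has 31).
Feb 12, 2011 → Mar 12, 2011: 28 days (February has 28).
Mar 12, 2011 → Apr 12, 2011: 31 days (March has 31).
Apr 12, 2011 → May 12, 2011: 30 days (April has 30).
May 12, 2011 → Jun 12, 2011: 31 days (May has 31).
Jun 12, 2011 → Jul 12, 2011: 30 days (June has 30).
Jul 12, 2011 → Aug 12, 2011: 31 days (July has 31).
Aug 12, 2011 → Sep 12, 2011: 31 days (August has 31).
Sep 12, 2011 → Oct 12, 2011: 30 days (September has 30).
Oct 12, 2011 → Nov 12, 2011: 31 days (October has 31).
Nov 12, 2011 → Dec 12, 2011: 30 days (November has 30).
Dec 12, 2011 → Jan 5, 2012: 24 days.
Total: 1850 days.

1850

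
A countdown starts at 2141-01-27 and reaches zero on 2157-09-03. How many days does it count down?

Jan 27, 2141 → Jan 27, 2142: 365 days.
Jan 27, 2142 → Jan 27, 2143: 365 days.
Jan 27, 2143 → Jan 27, 2144: 365 days.
Jan 27, 2144 → Jan 27, 2145: 366 days (Feb 29, 2144 is in that span).
Jan 27, 2145 → Jan 27, 2146: 365 days.
Jan 27, 2146 → Jan 27, 2147: 365 days.
Jan 27, 2147 → Jan 27, 2148: 365 days.
Jan 27, 2148 → Jan 27, 2149: 366 days (Feb 29, 2148 is in that span).
Jan 27, 2149 → Jan 27, 2150: 365 days.
Jan 27, 2150 → Jan 27, 2151: 365 days.
Jan 27, 2151 → Jan 27, 2152: 365 days.
Jan 27, 2152 → Jan 27, 2153: 366 days (Feb 29, 2152 is in that span).
Jan 27, 2153 → Jan 27, 2154: 365 days.
Jan 27, 2154 → Jan 27, 2155: 365 days.
Jan 27, 2155 → Jan 27, 2156: 365 days.
Jan 27, 2156 → Jan 27, 2157: 366 days (Feb 29, 2156 is in that span).
Jan 27, 2157 → Feb 27, 2157: 31 days (January has 31).
Feb 27, 2157 → Mar 27, 2157: 28 days (February has 28).
Mar 27, 2157 → Apr 27, 2157: 31 days (March has 31).
Apr 27, 2157 → May 27, 2157: 30 days (April has 30).
May 27, 2157 → Jun 27, 2157: 31 days (May has 31).
Jun 27, 2157 → Jul 27, 2157: 30 days (June has 30).
Jul 27, 2157 → Aug 27, 2157: 31 days (July has 31).
Aug 27, 2157 → Sep 3, 2157: 7 days.
Total: 6063 days.

6063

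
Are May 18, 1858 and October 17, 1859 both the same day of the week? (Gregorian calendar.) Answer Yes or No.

No

From May 18, 1858 to Oct 17, 1859 is 517 days.
517 mod 7 = 6, so they are different weekdays.
(May 18, 1858 is a Tuesday; Oct 17, 1859 is a Monday.)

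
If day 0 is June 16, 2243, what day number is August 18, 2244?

Jun 16, 2243 → Jun 16, 2244: 366 days (Feb 29, 2244 is in that span).
Jun 16, 2244 → Jul 16, 2244: 30 days (June has 30).
Jul 16, 2244 → Aug 16, 2244: 31 days (July has 31).
Aug 16, 2244 → Aug 18, 2244: 2 days.
Total: 429 days.

429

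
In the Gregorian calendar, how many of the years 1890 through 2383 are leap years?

Multiples of 4 in [1890,2383]: 123.
Of those, multiples of 100: 5 (not leap unless ÷400).
Multiples of 400: 1.
Leap years = 123 − 5 + 1 = 119.

119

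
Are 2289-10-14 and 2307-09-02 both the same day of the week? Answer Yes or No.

From Oct 14, 2289 to Sep 2, 2307 is 6531 days.
6531 mod 7 = 0, so they are the same weekday.
(Oct 14, 2289 is a Monday; Sep 2, 2307 is a Monday.)

Yes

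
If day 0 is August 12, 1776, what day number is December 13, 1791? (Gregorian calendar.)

5601

Aug 12, 1776 → Aug 12, 1777: 365 days.
Aug 12, 1777 → Aug 12, 1778: 365 days.
Aug 12, 1778 → Aug 12, 1779: 365 days.
Aug 12, 1779 → Aug 12, 1780: 366 days (Feb 29, 1780 is in that span).
Aug 12, 1780 → Aug 12, 1781: 365 days.
Aug 12, 1781 → Aug 12, 1782: 365 days.
Aug 12, 1782 → Aug 12, 1783: 365 days.
Aug 12, 1783 → Aug 12, 1784: 366 days (Feb 29, 1784 is in that span).
Aug 12, 1784 → Aug 12, 1785: 365 days.
Aug 12, 1785 → Aug 12, 1786: 365 days.
Aug 12, 1786 → Aug 12, 1787: 365 days.
Aug 12, 1787 → Aug 12, 1788: 366 days (Feb 29, 1788 is in that span).
Aug 12, 1788 → Aug 12, 1789: 365 days.
Aug 12, 1789 → Aug 12, 1790: 365 days.
Aug 12, 1790 → Aug 12, 1791: 365 days.
Aug 12, 1791 → Sep 12, 1791: 31 days (August has 31).
Sep 12, 1791 → Oct 12, 1791: 30 days (September has 30).
Oct 12, 1791 → Nov 12, 1791: 31 days (October has 31).
Nov 12, 1791 → Dec 12, 1791: 30 days (November has 30).
Dec 12, 1791 → Dec 13, 1791: 1 days.
Total: 5601 days.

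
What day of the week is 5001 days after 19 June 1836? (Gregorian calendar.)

Wednesday

First find the weekday of Jun 19, 1836. Doomsday rule: the anchor day for the 1800s is Friday. For year 36: 36÷12 = 3 r 0, and 0÷4 = 0, so 3+0+0 = 3.
Friday + 3 ≡ Monday — that's 1836's doomsday.
In June the doomsday date is Jun 6.
Jun 19 is 13 days after Jun 6; 13 mod 7 = 6, so Monday + 6 = Sunday.
5001 mod 7 = 3, so 5001 days after a Sunday is Sunday + 3 = Wednesday.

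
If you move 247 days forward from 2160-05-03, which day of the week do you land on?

Monday

First find the weekday of May 3, 2160. Doomsday rule: the anchor day for the 2100s is Sunday. For year 60: 60÷12 = 5 r 0, and 0÷4 = 0, so 5+0+0 = 5.
Sunday + 5 ≡ Friday — that's 2160's doomsday.
In May the doomsday date is May 9.
May 3 is 6 days before May 9; 6 mod 7 = 6, so Friday − 6 = Saturday.
247 mod 7 = 2, so 247 days after a Saturday is Saturday + 2 = Monday.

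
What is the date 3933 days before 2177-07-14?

−365 (one year) → Jul 14, 2176 (3568 left).
−366 (one year; includes Feb 29, 2176) → Jul 14, 2175 (3202 left).
−365 (one year) → Jul 14, 2174 (2837 left).
−365 (one year) → Jul 14, 2173 (2472 left).
−365 (one year) → Jul 14, 2172 (2107 left).
−366 (one year; includes Feb 29, 2172) → Jul 14, 2171 (1741 left).
−365 (one year) → Jul 14, 2170 (1376 left).
−365 (one year) → Jul 14, 2169 (1011 left).
−365 (one year) → Jul 14, 2168 (646 left).
−366 (one year; includes Feb 29, 2168) → Jul 14, 2167 (280 left).
−14 → Jun 30, 2167 (end of Jun, 30 days; 266 left).
−30 → May 31, 2167 (end of May, 31 days; 236 left).
−31 → Apr 30, 2167 (end of Apr, 30 days; 205 left).
−30 → Mar 31, 2167 (end of Mar, 31 days; 175 left).
−31 → Feb 28, 2167 (end of Feb, 28 days; 144 left).
−28 → Jan 31, 2167 (end of Jan, 31 days; 116 left).
−31 → Dec 31, 2166 (end of Dec, 31 days; 85 left).
−31 → Nov 30, 2166 (end of Nov, 30 days; 54 left).
−30 → Oct 31, 2166 (end of Oct, 31 days; 24 left).
−24 → Oct 7, 2166.

October 7, 2166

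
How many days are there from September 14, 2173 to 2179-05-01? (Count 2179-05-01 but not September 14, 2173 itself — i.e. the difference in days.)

2055

Sep 14, 2173 → Sep 14, 2174: 365 days.
Sep 14, 2174 → Sep 14, 2175: 365 days.
Sep 14, 2175 → Sep 14, 2176: 366 days (Feb 29, 2176 is in that span).
Sep 14, 2176 → Sep 14, 2177: 365 days.
Sep 14, 2177 → Sep 14, 2178: 365 days.
Sep 14, 2178 → Oct 14, 2178: 30 days (September has 30).
Oct 14, 2178 → Nov 14, 2178: 31 days (October has 31).
Nov 14, 2178 → Dec 14, 2178: 30 days (November has 30).
Dec 14, 2178 → Jan 14, 2179: 31 days (December has 31).
Jan 14, 2179 → Feb 14, 2179: 31 days (January has 31).
Feb 14, 2179 → Mar 14, 2179: 28 days (February has 28).
Mar 14, 2179 → Apr 14, 2179: 31 days (March has 31).
Apr 14, 2179 → May 1, 2179: 17 days.
Total: 2055 days.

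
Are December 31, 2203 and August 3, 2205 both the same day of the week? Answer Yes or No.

Yes

From Dec 31, 2203 to Aug 3, 2205 is 581 days.
581 mod 7 = 0, so they are the same weekday.
(Dec 31, 2203 is a Saturday; Aug 3, 2205 is a Saturday.)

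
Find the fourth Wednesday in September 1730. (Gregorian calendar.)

September 1, 1730 is a Friday.
The first Wednesday is therefore September 6 (5 days later).
The fourth Wednesday is 6 + 3×7 = September 27.

September 27, 1730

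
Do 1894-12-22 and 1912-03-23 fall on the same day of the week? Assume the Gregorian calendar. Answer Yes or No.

From Dec 22, 1894 to Mar 23, 1912 is 6300 days.
6300 mod 7 = 0, so they are the same weekday.
(Dec 22, 1894 is a Saturday; Mar 23, 1912 is a Saturday.)

Yes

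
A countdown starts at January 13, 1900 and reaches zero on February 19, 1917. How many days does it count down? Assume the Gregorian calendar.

6246

Jan 13, 1900 → Jan 13, 1901: 365 days.
Jan 13, 1901 → Jan 13, 1902: 365 days.
Jan 13, 1902 → Jan 13, 1903: 365 days.
Jan 13, 1903 → Jan 13, 1904: 365 days.
Jan 13, 1904 → Jan 13, 1905: 366 days (Feb 29, 1904 is in that span).
Jan 13, 1905 → Jan 13, 1906: 365 days.
Jan 13, 1906 → Jan 13, 1907: 365 days.
Jan 13, 1907 → Jan 13, 1908: 365 days.
Jan 13, 1908 → Jan 13, 1909: 366 days (Feb 29, 1908 is in that span).
Jan 13, 1909 → Jan 13, 1910: 365 days.
Jan 13, 1910 → Jan 13, 1911: 365 days.
Jan 13, 1911 → Jan 13, 1912: 365 days.
Jan 13, 1912 → Jan 13, 1913: 366 days (Feb 29, 1912 is in that span).
Jan 13, 1913 → Jan 13, 1914: 365 days.
Jan 13, 1914 → Jan 13, 1915: 365 days.
Jan 13, 1915 → Jan 13, 1916: 365 days.
Jan 13, 1916 → Jan 13, 1917: 366 days (Feb 29, 1916 is in that span).
Jan 13, 1917 → Feb 13, 1917: 31 days (January has 31).
Feb 13, 1917 → Feb 19, 1917: 6 days.
Total: 6246 days.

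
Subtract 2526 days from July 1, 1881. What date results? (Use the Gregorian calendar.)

August 1, 1874

−365 (one year) → Jul 1, 1880 (2161 left).
−366 (one year; includes Feb 29, 1880) → Jul 1, 1879 (1795 left).
−365 (one year) → Jul 1, 1878 (1430 left).
−365 (one year) → Jul 1, 1877 (1065 left).
−365 (one year) → Jul 1, 1876 (700 left).
−366 (one year; includes Feb 29, 1876) → Jul 1, 1875 (334 left).
−1 → Jun 30, 1875 (end of Jun, 30 days; 333 left).
−30 → May 31, 1875 (end of May, 31 days; 303 left).
−31 → Apr 30, 1875 (end of Apr, 30 days; 272 left).
−30 → Mar 31, 1875 (end of Mar, 31 days; 242 left).
−31 → Feb 28, 1875 (end of Feb, 28 days; 211 left).
−28 → Jan 31, 1875 (end of Jan, 31 days; 183 left).
−31 → Dec 31, 1874 (end of Dec, 31 days; 152 left).
−31 → Nov 30, 1874 (end of Nov, 30 days; 121 left).
−30 → Oct 31, 1874 (end of Oct, 31 days; 91 left).
−31 → Sep 30, 1874 (end of Sep, 30 days; 60 left).
−30 → Aug 31, 1874 (end of Aug, 31 days; 30 left).
−30 → Aug 1, 1874.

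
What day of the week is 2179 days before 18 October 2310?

First find the weekday of Oct 18, 2310. Doomsday rule: the anchor day for the 2300s is Wednesday. For year 10: 10÷12 = 0 r 10, and 10÷4 = 2, so 0+10+2 = 12.
Wednesday + 12 ≡ Monday — that's 2310's doomsday.
In October the doomsday date is Oct 10.
Oct 18 is 8 days after Oct 10; 8 mod 7 = 1, so Monday + 1 = Tuesday.
2179 mod 7 = 2, so 2179 days before a Tuesday is Tuesday − 2 = Sunday.

Sunday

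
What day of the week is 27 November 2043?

Friday

January 1, 2043 is a Thursday.
Jan 1, 2043 → Feb 1, 2043: 31 days (January has 31).
Feb 1, 2043 → Mar 1, 2043: 28 days (February has 28).
Mar 1, 2043 → Apr 1, 2043: 31 days (March has 31).
Apr 1, 2043 → May 1, 2043: 30 days (April has 30).
May 1, 2043 → Jun 1, 2043: 31 days (May has 31).
Jun 1, 2043 → Jul 1, 2043: 30 days (June has 30).
Jul 1, 2043 → Aug 1, 2043: 31 days (July has 31).
Aug 1, 2043 → Sep 1, 2043: 31 days (August has 31).
Sep 1, 2043 → Oct 1, 2043: 30 days (September has 30).
Oct 1, 2043 → Nov 1, 2043: 31 days (October has 31).
Nov 1, 2043 → Nov 27, 2043: 26 days.
Total: 330 days.
330 mod 7 = 1, so Thursday + 1 = Friday.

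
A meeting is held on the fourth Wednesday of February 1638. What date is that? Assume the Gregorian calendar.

February 24, 1638

February 1, 1638 is a Monday.
The first Wednesday is therefore February 3 (2 days later).
The fourth Wednesday is 3 + 3×7 = February 24.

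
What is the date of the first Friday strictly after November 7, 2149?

Nov 7, 2149 is a Friday.
From Friday to the next Friday is 7 days.
Nov 7, 2149 + 7 = Nov 14, 2149.

November 14, 2149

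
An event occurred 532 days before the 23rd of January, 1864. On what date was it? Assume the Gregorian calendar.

−365 (one year) → Jan 23, 1863 (167 left).
−23 → Dec 31, 1862 (end of Dec, 31 days; 144 left).
−31 → Nov 30, 1862 (end of Nov, 30 days; 113 left).
−30 → Oct 31, 1862 (end of Oct, 31 days; 83 left).
−31 → Sep 30, 1862 (end of Sep, 30 days; 52 left).
−30 → Aug 31, 1862 (end of Aug, 31 days; 22 left).
−22 → Aug 9, 1862.

August 9, 1862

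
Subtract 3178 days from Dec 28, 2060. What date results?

April 16, 2052

−366 (one year; includes Feb 29, 2060) → Dec 28, 2059 (2812 left).
−365 (one year) → Dec 28, 2058 (2447 left).
−365 (one year) → Dec 28, 2057 (2082 left).
−365 (one year) → Dec 28, 2056 (1717 left).
−366 (one year; includes Feb 29, 2056) → Dec 28, 2055 (1351 left).
−365 (one year) → Dec 28, 2054 (986 left).
−365 (one year) → Dec 28, 2053 (621 left).
−365 (one year) → Dec 28, 2052 (256 left).
−28 → Nov 30, 2052 (end of Nov, 30 days; 228 left).
−30 → Oct 31, 2052 (end of Oct, 31 days; 198 left).
−31 → Sep 30, 2052 (end of Sep, 30 days; 167 left).
−30 → Aug 31, 2052 (end of Aug, 31 days; 137 left).
−31 → Jul 31, 2052 (end of Jul, 31 days; 106 left).
−31 → Jun 30, 2052 (end of Jun, 30 days; 75 left).
−30 → May 31, 2052 (end of May, 31 days; 45 left).
−31 → Apr 30, 2052 (end of Apr, 30 days; 14 left).
−14 → Apr 16, 2052.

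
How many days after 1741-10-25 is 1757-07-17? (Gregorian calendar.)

5744

Oct 25, 1741 → Oct 25, 1742: 365 days.
Oct 25, 1742 → Oct 25, 1743: 365 days.
Oct 25, 1743 → Oct 25, 1744: 366 days (Feb 29, 1744 is in that span).
Oct 25, 1744 → Oct 25, 1745: 365 days.
Oct 25, 1745 → Oct 25, 1746: 365 days.
Oct 25, 1746 → Oct 25, 1747: 365 days.
Oct 25, 1747 → Oct 25, 1748: 366 days (Feb 29, 1748 is in that span).
Oct 25, 1748 → Oct 25, 1749: 365 days.
Oct 25, 1749 → Oct 25, 1750: 365 days.
Oct 25, 1750 → Oct 25, 1751: 365 days.
Oct 25, 1751 → Oct 25, 1752: 366 days (Feb 29, 1752 is in that span).
Oct 25, 1752 → Oct 25, 1753: 365 days.
Oct 25, 1753 → Oct 25, 1754: 365 days.
Oct 25, 1754 → Oct 25, 1755: 365 days.
Oct 25, 1755 → Oct 25, 1756: 366 days (Feb 29, 1756 is in that span).
Oct 25, 1756 → Nov 25, 1756: 31 days (October has 31).
Nov 25, 1756 → Dec 25, 1756: 30 days (November has 30).
Dec 25, 1756 → Jan 25, 1757: 31 days (December has 31).
Jan 25, 1757 → Feb 25, 1757: 31 days (January has 31).
Feb 25, 1757 → Mar 25, 1757: 28 days (February has 28).
Mar 25, 1757 → Apr 25, 1757: 31 days (March has 31).
Apr 25, 1757 → May 25, 1757: 30 days (April has 30).
May 25, 1757 → Jun 25, 1757: 31 days (May has 31).
Jun 25, 1757 → Jul 17, 1757: 22 days.
Total: 5744 days.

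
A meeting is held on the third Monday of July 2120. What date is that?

July 1, 2120 is a Monday.
The first Monday is therefore July 1 (same day).
The third Monday is 1 + 2×7 = July 15.

July 15, 2120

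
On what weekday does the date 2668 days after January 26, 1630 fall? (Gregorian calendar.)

Jan 26, 1630 is a Saturday.
2668 mod 7 = 1, so 2668 days after a Saturday is Saturday + 1 = Sunday.

Sunday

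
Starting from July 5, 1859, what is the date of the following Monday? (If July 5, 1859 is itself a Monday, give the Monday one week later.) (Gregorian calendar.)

Jul 5, 1859 is a Tuesday.
From Tuesday to the next Monday is 6 days.
Jul 5, 1859 + 6 = Jul 11, 1859.

July 11, 1859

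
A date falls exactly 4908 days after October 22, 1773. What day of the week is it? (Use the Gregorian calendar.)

Saturday

First find the weekday of Oct 22, 1773. Doomsday rule: the anchor day for the 1700s is Sunday. For year 73: 73÷12 = 6 r 1, and 1÷4 = 0, so 6+1+0 = 7.
Sunday + 7 ≡ Sunday — that's 1773's doomsday.
In October the doomsday date is Oct 10.
Oct 22 is 12 days after Oct 10; 12 mod 7 = 5, so Sunday + 5 = Friday.
4908 mod 7 = 1, so 4908 days after a Friday is Friday + 1 = Saturday.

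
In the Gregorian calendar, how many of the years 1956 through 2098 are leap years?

36

Multiples of 4 in [1956,2098]: 36.
Of those, multiples of 100: 1 (not leap unless ÷400).
Multiples of 400: 1.
Leap years = 36 − 1 + 1 = 36.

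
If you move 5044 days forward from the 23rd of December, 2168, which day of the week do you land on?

Tuesday

Dec 23, 2168 is a Friday.
5044 mod 7 = 4, so 5044 days after a Friday is Friday + 4 = Tuesday.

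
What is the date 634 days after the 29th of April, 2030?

January 23, 2032

+365 (one year) → Apr 29, 2031 (269 left).
Apr has 30 days: +2 → May 1, 2031 (267 left).
May has 31 days: +31 → Jun 1, 2031 (236 left).
Jun has 30 days: +30 → Jul 1, 2031 (206 left).
Jul has 31 days: +31 → Aug 1, 2031 (175 left).
Aug has 31 days: +31 → Sep 1, 2031 (144 left).
Sep has 30 days: +30 → Oct 1, 2031 (114 left).
Oct has 31 days: +31 → Nov 1, 2031 (83 left).
Nov has 30 days: +30 → Dec 1, 2031 (53 left).
Dec has 31 days: +31 → Jan 1, 2032 (22 left).
+22 → Jan 23, 2032.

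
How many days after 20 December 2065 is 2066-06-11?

Dec 20, 2065 → Jan 20, 2066: 31 days (December has 31).
Jan 20, 2066 → Feb 20, 2066: 31 days (January has 31).
Feb 20, 2066 → Mar 20, 2066: 28 days (February has 28).
Mar 20, 2066 → Apr 20, 2066: 31 days (March has 31).
Apr 20, 2066 → May 20, 2066: 30 days (April has 30).
May 20, 2066 → Jun 11, 2066: 22 days.
Total: 173 days.

173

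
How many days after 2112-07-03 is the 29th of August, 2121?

3344

Jul 3, 2112 → Jul 3, 2113: 365 days.
Jul 3, 2113 → Jul 3, 2114: 365 days.
Jul 3, 2114 → Jul 3, 2115: 365 days.
Jul 3, 2115 → Jul 3, 2116: 366 days (Feb 29, 2116 is in that span).
Jul 3, 2116 → Jul 3, 2117: 365 days.
Jul 3, 2117 → Jul 3, 2118: 365 days.
Jul 3, 2118 → Jul 3, 2119: 365 days.
Jul 3, 2119 → Jul 3, 2120: 366 days (Feb 29, 2120 is in that span).
Jul 3, 2120 → Jul 3, 2121: 365 days.
Jul 3, 2121 → Aug 3, 2121: 31 days (July has 31).
Aug 3, 2121 → Aug 29, 2121: 26 days.
Total: 3344 days.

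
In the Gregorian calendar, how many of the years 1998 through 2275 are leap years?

67

Multiples of 4 in [1998,2275]: 69.
Of those, multiples of 100: 3 (not leap unless ÷400).
Multiples of 400: 1.
Leap years = 69 − 3 + 1 = 67.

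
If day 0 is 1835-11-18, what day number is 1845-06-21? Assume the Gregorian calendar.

Nov 18, 1835 → Nov 18, 1836: 366 days (Feb 29, 1836 is in that span).
Nov 18, 1836 → Nov 18, 1837: 365 days.
Nov 18, 1837 → Nov 18, 1838: 365 days.
Nov 18, 1838 → Nov 18, 1839: 365 days.
Nov 18, 1839 → Nov 18, 1840: 366 days (Feb 29, 1840 is in that span).
Nov 18, 1840 → Nov 18, 1841: 365 days.
Nov 18, 1841 → Nov 18, 1842: 365 days.
Nov 18, 1842 → Nov 18, 1843: 365 days.
Nov 18, 1843 → Nov 18, 1844: 366 days (Feb 29, 1844 is in that span).
Nov 18, 1844 → Dec 18, 1844: 30 days (November has 30).
Dec 18, 1844 → Jan 18, 1845: 31 days (December has 31).
Jan 18, 1845 → Feb 18, 1845: 31 days (January has 31).
Feb 18, 1845 → Mar 18, 1845: 28 days (February has 28).
Mar 18, 1845 → Apr 18, 1845: 31 days (March has 31).
Apr 18, 1845 → May 18, 1845: 30 days (April has 30).
May 18, 1845 → Jun 18, 1845: 31 days (May has 31).
Jun 18, 1845 → Jun 21, 1845: 3 days.
Total: 3503 days.

3503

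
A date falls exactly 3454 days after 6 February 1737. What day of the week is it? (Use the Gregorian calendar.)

Feb 6, 1737 is a Wednesday.
3454 mod 7 = 3, so 3454 days after a Wednesday is Wednesday + 3 = Saturday.

Saturday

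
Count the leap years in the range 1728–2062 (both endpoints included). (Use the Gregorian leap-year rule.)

Multiples of 4 in [1728,2062]: 84.
Of those, multiples of 100: 3 (not leap unless ÷400).
Multiples of 400: 1.
Leap years = 84 − 3 + 1 = 82.

82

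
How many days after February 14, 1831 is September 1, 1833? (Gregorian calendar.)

Feb 14, 1831 → Feb 14, 1832: 365 days.
Feb 14, 1832 → Feb 14, 1833: 366 days (Feb 29, 1832 is in that span).
Feb 14, 1833 → Mar 14, 1833: 28 days (February has 28).
Mar 14, 1833 → Apr 14, 1833: 31 days (March has 31).
Apr 14, 1833 → May 14, 1833: 30 days (April has 30).
May 14, 1833 → Jun 14, 1833: 31 days (May has 31).
Jun 14, 1833 → Jul 14, 1833: 30 days (June has 30).
Jul 14, 1833 → Aug 14, 1833: 31 days (July has 31).
Aug 14, 1833 → Sep 1, 1833: 18 days.
Total: 930 days.

930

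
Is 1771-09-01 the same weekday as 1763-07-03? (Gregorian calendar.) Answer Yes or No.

Yes

From Jul 3, 1763 to Sep 1, 1771 is 2982 days.
2982 mod 7 = 0, so they are the same weekday.
(Jul 3, 1763 is a Sunday; Sep 1, 1771 is a Sunday.)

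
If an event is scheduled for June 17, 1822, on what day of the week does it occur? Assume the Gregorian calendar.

Monday

Doomsday rule: the anchor day for the 1800s is Friday. For year 22: 22÷12 = 1 r 10, and 10÷4 = 2, so 1+10+2 = 13.
Friday + 13 ≡ Thursday — that's 1822's doomsday.
In June the doomsday date is Jun 6.
Jun 17 is 11 days after Jun 6; 11 mod 7 = 4, so Thursday + 4 = Monday.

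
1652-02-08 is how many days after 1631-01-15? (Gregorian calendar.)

7694

Jan 15, 1631 → Jan 15, 1632: 365 days.
Jan 15, 1632 → Jan 15, 1633: 366 days (Feb 29, 1632 is in that span).
Jan 15, 1633 → Jan 15, 1634: 365 days.
Jan 15, 1634 → Jan 15, 1635: 365 days.
Jan 15, 1635 → Jan 15, 1636: 365 days.
Jan 15, 1636 → Jan 15, 1637: 366 days (Feb 29, 1636 is in that span).
Jan 15, 1637 → Jan 15, 1638: 365 days.
Jan 15, 1638 → Jan 15, 1639: 365 days.
Jan 15, 1639 → Jan 15, 1640: 365 days.
Jan 15, 1640 → Jan 15, 1641: 366 days (Feb 29, 1640 is in that span).
Jan 15, 1641 → Jan 15, 1642: 365 days.
Jan 15, 1642 → Jan 15, 1643: 365 days.
Jan 15, 1643 → Jan 15, 1644: 365 days.
Jan 15, 1644 → Jan 15, 1645: 366 days (Feb 29, 1644 is in that span).
Jan 15, 1645 → Jan 15, 1646: 365 days.
Jan 15, 1646 → Jan 15, 1647: 365 days.
Jan 15, 1647 → Jan 15, 1648: 365 days.
Jan 15, 1648 → Jan 15, 1649: 366 days (Feb 29, 1648 is in that span).
Jan 15, 1649 → Jan 15, 1650: 365 days.
Jan 15, 1650 → Jan 15, 1651: 365 days.
Jan 15, 1651 → Feb 15, 1651: 31 days (January has 31).
Feb 15, 1651 → Mar 15, 1651: 28 days (February has 28).
Mar 15, 1651 → Apr 15, 1651: 31 days (March has 31).
Apr 15, 1651 → May 15, 1651: 30 days (April has 30).
May 15, 1651 → Jun 15, 1651: 31 days (May has 31).
Jun 15, 1651 → Jul 15, 1651: 30 days (June has 30).
Jul 15, 1651 → Aug 15, 1651: 31 days (July has 31).
Aug 15, 1651 → Sep 15, 1651: 31 days (August has 31).
Sep 15, 1651 → Oct 15, 1651: 30 days (September has 30).
Oct 15, 1651 → Nov 15, 1651: 31 days (October has 31).
Nov 15, 1651 → Dec 15, 1651: 30 days (November has 30).
Dec 15, 1651 → Jan 15, 1652: 31 days (December has 31).
Jan 15, 1652 → Feb 8, 1652: 24 days.
Total: 7694 days.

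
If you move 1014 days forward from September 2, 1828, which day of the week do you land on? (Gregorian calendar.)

First find the weekday of Sep 2, 1828. Doomsday rule: the anchor day for the 1800s is Friday. For year 28: 28÷12 = 2 r 4, and 4÷4 = 1, so 2+4+1 = 7.
Friday + 7 ≡ Friday — that's 1828's doomsday.
In September the doomsday date is Sep 5.
Sep 2 is 3 days before Sep 5; 3 mod 7 = 3, so Friday − 3 = Tuesday.
1014 mod 7 = 6, so 1014 days after a Tuesday is Tuesday + 6 = Monday.

Monday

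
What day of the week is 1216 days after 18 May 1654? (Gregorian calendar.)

May 18, 1654 is a Monday.
1216 mod 7 = 5, so 1216 days after a Monday is Monday + 5 = Saturday.

Saturday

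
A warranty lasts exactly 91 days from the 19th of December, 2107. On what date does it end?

Dec has 31 days: +13 → Jan 1, 2108 (78 left).
Jan has 31 days: +31 → Feb 1, 2108 (47 left).
Feb has 29 days: +29 → Mar 1, 2108 (18 left).
+18 → Mar 19, 2108.

March 19, 2108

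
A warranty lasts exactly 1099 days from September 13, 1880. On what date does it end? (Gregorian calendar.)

September 17, 1883

+365 (one year) → Sep 13, 1881 (734 left).
+365 (one year) → Sep 13, 1882 (369 left).
Sep has 30 days: +18 → Oct 1, 1882 (351 left).
Oct has 31 days: +31 → Nov 1, 1882 (320 left).
Nov has 30 days: +30 → Dec 1, 1882 (290 left).
Dec has 31 days: +31 → Jan 1, 1883 (259 left).
Jan has 31 days: +31 → Feb 1, 1883 (228 left).
Feb has 28 days: +28 → Mar 1, 1883 (200 left).
Mar has 31 days: +31 → Apr 1, 1883 (169 left).
Apr has 30 days: +30 → May 1, 1883 (139 left).
May has 31 days: +31 → Jun 1, 1883 (108 left).
Jun has 30 days: +30 → Jul 1, 1883 (78 left).
Jul has 31 days: +31 → Aug 1, 1883 (47 left).
Aug has 31 days: +31 → Sep 1, 1883 (16 left).
+16 → Sep 17, 1883.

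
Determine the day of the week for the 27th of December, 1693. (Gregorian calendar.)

Sunday

Doomsday rule: the anchor day for the 1600s is Tuesday. For year 93: 93÷12 = 7 r 9, and 9÷4 = 2, so 7+9+2 = 18.
Tuesday + 18 ≡ Saturday — that's 1693's doomsday.
In December the doomsday date is Dec 12.
Dec 27 is 15 days after Dec 12; 15 mod 7 = 1, so Saturday + 1 = Sunday.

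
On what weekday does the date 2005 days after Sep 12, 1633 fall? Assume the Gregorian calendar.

Thursday

Sep 12, 1633 is a Monday.
2005 mod 7 = 3, so 2005 days after a Monday is Monday + 3 = Thursday.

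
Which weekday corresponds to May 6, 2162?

Doomsday rule: the anchor day for the 2100s is Sunday. For year 62: 62÷12 = 5 r 2, and 2÷4 = 0, so 5+2+0 = 7.
Sunday + 7 ≡ Sunday — that's 2162's doomsday.
In May the doomsday date is May 9.
May 6 is 3 days before May 9; 3 mod 7 = 3, so Sunday − 3 = Thursday.

Thursday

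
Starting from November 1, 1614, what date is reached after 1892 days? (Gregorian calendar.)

+365 (one year) → Nov 1, 1615 (1527 left).
+366 (one year; includes Feb 29, 1616) → Nov 1, 1616 (1161 left).
+365 (one year) → Nov 1, 1617 (796 left).
+365 (one year) → Nov 1, 1618 (431 left).
+365 (one year) → Nov 1, 1619 (66 left).
Nov has 30 days: +30 → Dec 1, 1619 (36 left).
Dec has 31 days: +31 → Jan 1, 1620 (5 left).
+5 → Jan 6, 1620.

January 6, 1620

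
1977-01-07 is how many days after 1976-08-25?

135

Aug 25, 1976 → Sep 25, 1976: 31 days (August has 31).
Sep 25, 1976 → Oct 25, 1976: 30 days (September has 30).
Oct 25, 1976 → Nov 25, 1976: 31 days (October has 31).
Nov 25, 1976 → Dec 25, 1976: 30 days (November has 30).
Dec 25, 1976 → Jan 7, 1977: 13 days.
Total: 135 days.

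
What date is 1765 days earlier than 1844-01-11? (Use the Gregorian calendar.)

−365 (one year) → Jan 11, 1843 (1400 left).
−365 (one year) → Jan 11, 1842 (1035 left).
−365 (one year) → Jan 11, 1841 (670 left).
−366 (one year; includes Feb 29, 1840) → Jan 11, 1840 (304 left).
−11 → Dec 31, 1839 (end of Dec, 31 days; 293 left).
−31 → Nov 30, 1839 (end of Nov, 30 days; 262 left).
−30 → Oct 31, 1839 (end of Oct, 31 days; 232 left).
−31 → Sep 30, 1839 (end of Sep, 30 days; 201 left).
−30 → Aug 31, 1839 (end of Aug, 31 days; 171 left).
−31 → Jul 31, 1839 (end of Jul, 31 days; 140 left).
−31 → Jun 30, 1839 (end of Jun, 30 days; 109 left).
−30 → May 31, 1839 (end of May, 31 days; 79 left).
−31 → Apr 30, 1839 (end of Apr, 30 days; 48 left).
−30 → Mar 31, 1839 (end of Mar, 31 days; 18 left).
−18 → Mar 13, 1839.

March 13, 1839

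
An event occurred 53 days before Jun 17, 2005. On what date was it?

April 25, 2005

−17 → May 31, 2005 (end of May, 31 days; 36 left).
−31 → Apr 30, 2005 (end of Apr, 30 days; 5 left).
−5 → Apr 25, 2005.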